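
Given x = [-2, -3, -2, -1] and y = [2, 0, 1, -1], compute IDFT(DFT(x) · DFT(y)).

(x ⊛ y)[n] = Σ(m=0 to 3) x[m] · y[(n-m) mod 4]

Computing each output sample:
(x ⊛ y)[0] = -3
(x ⊛ y)[1] = -5
(x ⊛ y)[2] = -5
(x ⊛ y)[3] = -3

x ⊛ y = [-3, -5, -5, -3]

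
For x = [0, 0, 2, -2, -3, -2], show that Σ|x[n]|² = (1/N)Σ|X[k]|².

Time domain:
Σ|x[n]|² = |0|² + |0|² + |2|² + |-2|² + |-3|² + |-2|² = 21.0000

Frequency domain:
(1/6)Σ|X[k]|² = (1/6)(|-5|² + |1.5000-6.0622i|² + |-0.5000+2.5981i|² + |3|² + |-0.5000-2.5981i|² + |1.5000+6.0622i|²) = (1/6)·126.0000 = 21.0000

Both sides agree, confirming Parseval's theorem.

Σ|x[n]|² = (1/N)Σ|X[k]|² = 21.0000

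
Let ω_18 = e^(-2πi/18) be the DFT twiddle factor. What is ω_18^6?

ω_18^6 = e^(-2πi·6/18)
= cos(-2π·6/18) + i·sin(-2π·6/18)
= cos(-12π/18) + i·sin(-12π/18)

ω_18^6 = cos(-12π/18) + i·sin(-12π/18) = -0.5000-0.8660i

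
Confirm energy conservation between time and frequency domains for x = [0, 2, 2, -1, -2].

Time domain:
Σ|x[n]|² = |0|² + |2|² + |2|² + |-1|² + |-2|² = 13.0000

Frequency domain:
(1/5)Σ|X[k]|² = (1/5)(|1|² + |-0.8090-5.5676i|² + |0.3090+0.5020i|² + |0.3090-0.5020i|² + |-0.8090+5.5676i|²) = (1/5)·65.0000 = 13.0000

Both sides agree, confirming Parseval's theorem.

Σ|x[n]|² = (1/N)Σ|X[k]|² = 13.0000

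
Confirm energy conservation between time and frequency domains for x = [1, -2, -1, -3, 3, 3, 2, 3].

Time domain:
Σ|x[n]|² = |1|² + |-2|² + |-1|² + |-3|² + |3|² + |3|² + |2|² + |3|² = 46.0000

Frequency domain:
(1/8)Σ|X[k]|² = (1/8)(|6|² + |-1.2929+10.7782i|² + |3-1i|² + |-2.7071+4.7782i|² + |4|² + |-2.7071-4.7782i|² + |3+1i|² + |-1.2929-10.7782i|²) = (1/8)·368.0000 = 46.0000

Both sides agree, confirming Parseval's theorem.

Σ|x[n]|² = (1/N)Σ|X[k]|² = 46.0000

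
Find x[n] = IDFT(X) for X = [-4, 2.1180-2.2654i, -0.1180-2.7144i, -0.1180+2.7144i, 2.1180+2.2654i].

x[n] = (1/5) Σ(k=0 to 4) X[k] · e^(2πikn/5)

Computing each x[n]:
x[0] = 0
x[1] = 1
x[2] = -2
x[3] = -1
x[4] = -2

x = [0, 1, -2, -1, -2]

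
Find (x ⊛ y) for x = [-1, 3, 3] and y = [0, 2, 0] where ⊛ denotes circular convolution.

(x ⊛ y)[n] = Σ(m=0 to 2) x[m] · y[(n-m) mod 3]

Computing each output sample:
(x ⊛ y)[0] = 6
(x ⊛ y)[1] = -2
(x ⊛ y)[2] = 6

x ⊛ y = [6, -2, 6]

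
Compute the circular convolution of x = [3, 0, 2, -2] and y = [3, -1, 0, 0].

(x ⊛ y)[n] = Σ(m=0 to 3) x[m] · y[(n-m) mod 4]

Computing each output sample:
(x ⊛ y)[0] = 11
(x ⊛ y)[1] = -3
(x ⊛ y)[2] = 6
(x ⊛ y)[3] = -8

x ⊛ y = [11, -3, 6, -8]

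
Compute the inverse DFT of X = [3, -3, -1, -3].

x[n] = (1/4) Σ(k=0 to 3) X[k] · e^(2πikn/4)

Computing each x[n]:
x[0] = -1
x[1] = 1
x[2] = 2
x[3] = 1

x = [-1, 1, 2, 1]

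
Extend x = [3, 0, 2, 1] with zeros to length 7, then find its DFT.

Original 4-point DFT: [6, 1+1i, 4, 1-1i]
Zero-padded 7-point DFT provides frequency interpolation.

DFT_7([x, 0, ...]) = [6, 1.6540-2.3837i, 1.8216+1.6496i, 4.0245+0.5887i, 4.0245-0.5887i, 1.8216-1.6496i, 1.6540+2.3837i]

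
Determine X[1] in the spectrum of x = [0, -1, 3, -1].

X[1] = Σ(n=0 to 3) x[n] · ω_4^(1n) where ω_4 = e^(-2πi/4)
= (0)·ω_4^0 + (-1)·ω_4^1 + (3)·ω_4^2 + (-1)·ω_4^3

X[1] = -3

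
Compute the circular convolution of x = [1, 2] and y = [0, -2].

(x ⊛ y)[n] = Σ(m=0 to 1) x[m] · y[(n-m) mod 2]

Computing each output sample:
(x ⊛ y)[0] = -4
(x ⊛ y)[1] = -2

x ⊛ y = [-4, -2]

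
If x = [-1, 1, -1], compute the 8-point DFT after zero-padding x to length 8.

Original 3-point DFT: [-1, -1.0000-1.7321i, -1.0000+1.7321i]
Zero-padded 8-point DFT provides frequency interpolation.

DFT_8([x, 0, ...]) = [-1, -0.2929+0.2929i, -1i, -1.7071-1.7071i, -3, -1.7071+1.7071i, 1i, -0.2929-0.2929i]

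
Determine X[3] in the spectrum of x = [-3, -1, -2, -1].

X[3] = Σ(n=0 to 3) x[n] · ω_4^(3n) where ω_4 = e^(-2πi/4)
= (-3)·ω_4^0 + (-1)·ω_4^3 + (-2)·ω_4^6 + (-1)·ω_4^9

X[3] = -1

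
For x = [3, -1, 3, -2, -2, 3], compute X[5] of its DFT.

X[5] = Σ(n=0 to 5) x[n] · ω_6^(5n) where ω_6 = e^(-2πi/6)
= (3)·ω_6^0 + (-1)·ω_6^5 + (3)·ω_6^10 + (-2)·ω_6^15 + (-2)·ω_6^20 + (3)·ω_6^25

X[5] = 5.5000+0.8660i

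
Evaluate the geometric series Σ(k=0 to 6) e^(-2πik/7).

Sum of all nth roots of unity equals 0 for n > 1 (geometric series with r ≠ 1).

0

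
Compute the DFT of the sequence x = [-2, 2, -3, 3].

X[k] = Σ(n=0 to 3) x[n] · ω_4^(nk)
where ω_4 = e^(-2πi/4)

Computing each X[k]:
X[0] = 0
X[1] = 1+1i
X[2] = -10
X[3] = 1-1i

X = [0, 1+1i, -10, 1-1i]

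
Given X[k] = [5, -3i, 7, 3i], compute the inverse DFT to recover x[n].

x[n] = (1/4) Σ(k=0 to 3) X[k] · e^(2πikn/4)

Computing each x[n]:
x[0] = 3
x[1] = 1
x[2] = 3
x[3] = -2

x = [3, 1, 3, -2]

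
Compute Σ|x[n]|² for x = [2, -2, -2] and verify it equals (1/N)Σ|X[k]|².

Time domain:
Σ|x[n]|² = |2|² + |-2|² + |-2|² = 12.0000

Frequency domain:
(1/3)Σ|X[k]|² = (1/3)(|-2|² + |4|² + |4|²) = (1/3)·36.0000 = 12.0000

Both sides agree, confirming Parseval's theorem.

Σ|x[n]|² = (1/N)Σ|X[k]|² = 12.0000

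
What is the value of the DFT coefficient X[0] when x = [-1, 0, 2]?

X[0] = Σ(n=0 to 2) x[n] · ω_3^0 = Σ x[n]
= (-1) + (0) + (2)

X[0] = 1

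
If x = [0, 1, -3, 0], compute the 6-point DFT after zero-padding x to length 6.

Original 4-point DFT: [-2, 3-1i, -4, 3+1i]
Zero-padded 6-point DFT provides frequency interpolation.

DFT_6([x, 0, ...]) = [-2, 2.0000+1.7321i, 1.0000-3.4641i, -4, 1.0000+3.4641i, 2.0000-1.7321i]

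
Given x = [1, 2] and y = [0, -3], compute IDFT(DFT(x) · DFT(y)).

(x ⊛ y)[n] = Σ(m=0 to 1) x[m] · y[(n-m) mod 2]

Computing each output sample:
(x ⊛ y)[0] = -6
(x ⊛ y)[1] = -3

x ⊛ y = [-6, -3]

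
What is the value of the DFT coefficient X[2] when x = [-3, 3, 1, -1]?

X[2] = Σ(n=0 to 3) x[n] · ω_4^(2n) where ω_4 = e^(-2πi/4)
= (-3)·ω_4^0 + (3)·ω_4^2 + (1)·ω_4^4 + (-1)·ω_4^6

X[2] = -4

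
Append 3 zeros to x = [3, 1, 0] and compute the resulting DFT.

Original 3-point DFT: [4, 2.5000-0.8660i, 2.5000+0.8660i]
Zero-padded 6-point DFT provides frequency interpolation.

DFT_6([x, 0, ...]) = [4, 3.5000-0.8660i, 2.5000-0.8660i, 2, 2.5000+0.8660i, 3.5000+0.8660i]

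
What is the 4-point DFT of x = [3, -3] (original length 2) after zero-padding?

Original 2-point DFT: [0, 6]
Zero-padded 4-point DFT provides frequency interpolation.

DFT_4([x, 0, ...]) = [0, 3+3i, 6, 3-3i]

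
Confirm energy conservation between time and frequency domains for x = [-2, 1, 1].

Time domain:
Σ|x[n]|² = |-2|² + |1|² + |1|² = 6.0000

Frequency domain:
(1/3)Σ|X[k]|² = (1/3)(|0|² + |-3|² + |-3|²) = (1/3)·18.0000 = 6.0000

Both sides agree, confirming Parseval's theorem.

Σ|x[n]|² = (1/N)Σ|X[k]|² = 6.0000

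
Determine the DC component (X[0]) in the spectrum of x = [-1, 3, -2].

X[0] = Σ(n=0 to 2) x[n] · ω_3^0 = Σ x[n]
= (-1) + (3) + (-2)

X[0] = 0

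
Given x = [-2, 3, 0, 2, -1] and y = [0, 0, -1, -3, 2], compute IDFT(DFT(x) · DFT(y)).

(x ⊛ y)[n] = Σ(m=0 to 4) x[m] · y[(n-m) mod 5]

Computing each output sample:
(x ⊛ y)[0] = 4
(x ⊛ y)[1] = -5
(x ⊛ y)[2] = 9
(x ⊛ y)[3] = 1
(x ⊛ y)[4] = -13

x ⊛ y = [4, -5, 9, 1, -13]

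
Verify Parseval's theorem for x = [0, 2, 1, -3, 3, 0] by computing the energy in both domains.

Time domain:
Σ|x[n]|² = |0|² + |2|² + |1|² + |-3|² + |3|² + |0|² = 23.0000

Frequency domain:
(1/6)Σ|X[k]|² = (1/6)(|3|² + |2|² + |-6.0000-3.4641i|² + |5|² + |-6.0000+3.4641i|² + |2|²) = (1/6)·138.0000 = 23.0000

Both sides agree, confirming Parseval's theorem.

Σ|x[n]|² = (1/N)Σ|X[k]|² = 23.0000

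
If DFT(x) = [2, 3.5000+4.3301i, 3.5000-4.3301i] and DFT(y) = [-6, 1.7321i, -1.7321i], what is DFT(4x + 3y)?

By linearity: DFT(4x + 3y) = 4·DFT(x) + 3·DFT(y)
= 4·[2, 3.5000+4.3301i, 3.5000-4.3301i] + 3·[-6, 1.7321i, -1.7321i]

Computing element-wise:
Z[0] = 4·(2) + 3·(-6) = -10
Z[1] = 4·(3.5000+4.3301i) + 3·(1.7321i) = 14.0000+22.5167i
Z[2] = 4·(3.5000-4.3301i) + 3·(-1.7321i) = 14.0000-22.5167i

DFT(4x + 3y) = 4·X + 3·Y = [-10, 14.0000+22.5167i, 14.0000-22.5167i]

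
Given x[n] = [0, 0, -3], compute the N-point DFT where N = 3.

X[k] = Σ(n=0 to 2) x[n] · ω_3^(nk)
where ω_3 = e^(-2πi/3)

Computing each X[k]:
X[0] = -3
X[1] = 1.5000-2.5981i
X[2] = 1.5000+2.5981i

X = [-3, 1.5000-2.5981i, 1.5000+2.5981i]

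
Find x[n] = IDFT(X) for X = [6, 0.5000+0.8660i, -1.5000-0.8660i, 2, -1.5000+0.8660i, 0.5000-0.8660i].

x[n] = (1/6) Σ(k=0 to 5) X[k] · e^(2πikn/6)

Computing each x[n]:
x[0] = 1
x[1] = 1
x[2] = 1
x[3] = 0
x[4] = 2
x[5] = 1

x = [1, 1, 1, 0, 2, 1]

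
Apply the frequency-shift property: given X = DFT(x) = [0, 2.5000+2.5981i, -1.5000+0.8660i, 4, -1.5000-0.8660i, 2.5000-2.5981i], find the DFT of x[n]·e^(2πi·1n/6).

Modulation property: DFT(ω_6^(-1n)·x[n]) = X[(k-1) mod 6], so circularly shift X by 1 positions.

X[k-1] = [2.5000-2.5981i, 0, 2.5000+2.5981i, -1.5000+0.8660i, 4, -1.5000-0.8660i]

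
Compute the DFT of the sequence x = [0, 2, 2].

X[k] = Σ(n=0 to 2) x[n] · ω_3^(nk)
where ω_3 = e^(-2πi/3)

Computing each X[k]:
X[0] = 4
X[1] = -2
X[2] = -2

X = [4, -2, -2]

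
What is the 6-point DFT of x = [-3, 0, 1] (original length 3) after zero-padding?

Original 3-point DFT: [-2, -3.5000+0.8660i, -3.5000-0.8660i]
Zero-padded 6-point DFT provides frequency interpolation.

DFT_6([x, 0, ...]) = [-2, -3.5000-0.8660i, -3.5000+0.8660i, -2, -3.5000-0.8660i, -3.5000+0.8660i]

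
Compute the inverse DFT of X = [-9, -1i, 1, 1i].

x[n] = (1/4) Σ(k=0 to 3) X[k] · e^(2πikn/4)

Computing each x[n]:
x[0] = -2
x[1] = -2
x[2] = -2
x[3] = -3

x = [-2, -2, -2, -3]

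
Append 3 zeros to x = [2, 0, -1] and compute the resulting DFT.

Original 3-point DFT: [1, 2.5000-0.8660i, 2.5000+0.8660i]
Zero-padded 6-point DFT provides frequency interpolation.

DFT_6([x, 0, ...]) = [1, 2.5000+0.8660i, 2.5000-0.8660i, 1, 2.5000+0.8660i, 2.5000-0.8660i]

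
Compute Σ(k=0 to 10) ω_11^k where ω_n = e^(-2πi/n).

Sum of all nth roots of unity equals 0 for n > 1 (geometric series with r ≠ 1).

0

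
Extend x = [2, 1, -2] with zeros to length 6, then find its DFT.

Original 3-point DFT: [1, 2.5000-2.5981i, 2.5000+2.5981i]
Zero-padded 6-point DFT provides frequency interpolation.

DFT_6([x, 0, ...]) = [1, 3.5000+0.8660i, 2.5000-2.5981i, -1, 2.5000+2.5981i, 3.5000-0.8660i]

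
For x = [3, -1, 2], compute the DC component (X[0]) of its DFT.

X[0] = Σ(n=0 to 2) x[n] · ω_3^0 = Σ x[n]
= (3) + (-1) + (2)

X[0] = 4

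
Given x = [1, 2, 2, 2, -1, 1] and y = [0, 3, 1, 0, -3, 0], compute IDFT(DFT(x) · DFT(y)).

(x ⊛ y)[n] = Σ(m=0 to 5) x[m] · y[(n-m) mod 6]

Computing each output sample:
(x ⊛ y)[0] = -4
(x ⊛ y)[1] = -2
(x ⊛ y)[2] = 10
(x ⊛ y)[3] = 5
(x ⊛ y)[4] = 5
(x ⊛ y)[5] = -7

x ⊛ y = [-4, -2, 10, 5, 5, -7]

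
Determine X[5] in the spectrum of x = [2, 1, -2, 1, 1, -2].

X[5] = Σ(n=0 to 5) x[n] · ω_6^(5n) where ω_6 = e^(-2πi/6)
= (2)·ω_6^0 + (1)·ω_6^5 + (-2)·ω_6^10 + (1)·ω_6^15 + (1)·ω_6^20 + (-2)·ω_6^25

X[5] = 1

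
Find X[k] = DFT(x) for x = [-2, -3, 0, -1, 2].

X[k] = Σ(n=0 to 4) x[n] · ω_5^(nk)
where ω_5 = e^(-2πi/5)

Computing each X[k]:
X[0] = -4
X[1] = -1.5000+4.1675i
X[2] = -1.5000+3.8900i
X[3] = -1.5000-3.8900i
X[4] = -1.5000-4.1675i

X = [-4, -1.5000+4.1675i, -1.5000+3.8900i, -1.5000-3.8900i, -1.5000-4.1675i]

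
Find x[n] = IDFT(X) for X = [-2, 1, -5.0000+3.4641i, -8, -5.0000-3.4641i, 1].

x[n] = (1/6) Σ(k=0 to 5) X[k] · e^(2πikn/6)

Computing each x[n]:
x[0] = -3
x[1] = 1
x[2] = 0
x[3] = -1
x[4] = -2
x[5] = 3

x = [-3, 1, 0, -1, -2, 3]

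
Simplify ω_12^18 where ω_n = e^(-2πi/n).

Since ω_12^12 = 1, powers reduce modulo 12.
18 mod 12 = 6
So ω_12^18 = ω_12^6 = e^(-2πi·6/12)

ω_12^18 = ω_12^6 = -1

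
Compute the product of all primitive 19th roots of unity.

The primitive 19th roots of unity are ω_19^k for k coprime to 19: k ∈ {1, 2, 3, 4, 5, 6, 7, 8, 9, 10, 11, 12, 13, 14, 15, 16, 17, 18}
Their product equals the constant term of the cyclotomic polynomial Φ_19(x) up to sign.
For n ≥ 3, the product of all primitive nth roots of unity is 1. (For n=1 it is 1; for n=2 it is -1.)

1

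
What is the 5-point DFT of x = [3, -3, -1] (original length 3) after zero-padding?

Original 3-point DFT: [-1, 5.0000+1.7321i, 5.0000-1.7321i]
Zero-padded 5-point DFT provides frequency interpolation.

DFT_5([x, 0, ...]) = [-1, 2.8820+3.4410i, 5.1180+0.8123i, 5.1180-0.8123i, 2.8820-3.4410i]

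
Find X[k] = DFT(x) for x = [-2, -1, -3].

X[k] = Σ(n=0 to 2) x[n] · ω_3^(nk)
where ω_3 = e^(-2πi/3)

Computing each X[k]:
X[0] = -6
X[1] = -1.7321i
X[2] = 1.7321i

X = [-6, -1.7321i, 1.7321i]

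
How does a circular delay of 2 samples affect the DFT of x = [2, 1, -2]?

Time shift by 2: X_shifted[k] = ω_3^(2k) · X[k]
Shifted x = [1, -2, 2]

DFT(x[n-2]) = [1, 1.0000+3.4641i, 1.0000-3.4641i]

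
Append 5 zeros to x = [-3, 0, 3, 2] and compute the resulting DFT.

Original 4-point DFT: [2, -6+2i, -2, -6-2i]
Zero-padded 9-point DFT provides frequency interpolation.

DFT_9([x, 0, ...]) = [2, -3.4791-4.6865i, -6.8191+0.7060i, -2.5000+2.5981i, -1.7019+0.1963i, -1.7019-0.1963i, -2.5000-2.5981i, -6.8191-0.7060i, -3.4791+4.6865i]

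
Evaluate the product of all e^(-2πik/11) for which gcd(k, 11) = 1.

The primitive 11th roots of unity are ω_11^k for k coprime to 11: k ∈ {1, 2, 3, 4, 5, 6, 7, 8, 9, 10}
Their product equals the constant term of the cyclotomic polynomial Φ_11(x) up to sign.
For n ≥ 3, the product of all primitive nth roots of unity is 1. (For n=1 it is 1; for n=2 it is -1.)

1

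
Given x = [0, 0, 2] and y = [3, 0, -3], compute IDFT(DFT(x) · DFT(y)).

(x ⊛ y)[n] = Σ(m=0 to 2) x[m] · y[(n-m) mod 3]

Computing each output sample:
(x ⊛ y)[0] = 0
(x ⊛ y)[1] = -6
(x ⊛ y)[2] = 6

x ⊛ y = [0, -6, 6]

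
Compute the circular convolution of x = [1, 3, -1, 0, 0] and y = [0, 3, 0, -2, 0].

(x ⊛ y)[n] = Σ(m=0 to 4) x[m] · y[(n-m) mod 5]

Computing each output sample:
(x ⊛ y)[0] = 2
(x ⊛ y)[1] = 3
(x ⊛ y)[2] = 9
(x ⊛ y)[3] = -5
(x ⊛ y)[4] = -6

x ⊛ y = [2, 3, 9, -5, -6]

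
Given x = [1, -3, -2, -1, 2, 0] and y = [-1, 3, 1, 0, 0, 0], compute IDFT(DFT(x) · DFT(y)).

(x ⊛ y)[n] = Σ(m=0 to 5) x[m] · y[(n-m) mod 6]

Computing each output sample:
(x ⊛ y)[0] = 1
(x ⊛ y)[1] = 6
(x ⊛ y)[2] = -6
(x ⊛ y)[3] = -8
(x ⊛ y)[4] = -7
(x ⊛ y)[5] = 5

x ⊛ y = [1, 6, -6, -8, -7, 5]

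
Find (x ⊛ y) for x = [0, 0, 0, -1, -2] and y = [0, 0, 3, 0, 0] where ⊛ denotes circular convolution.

(x ⊛ y)[n] = Σ(m=0 to 4) x[m] · y[(n-m) mod 5]

Computing each output sample:
(x ⊛ y)[0] = -3
(x ⊛ y)[1] = -6
(x ⊛ y)[2] = 0
(x ⊛ y)[3] = 0
(x ⊛ y)[4] = 0

x ⊛ y = [-3, -6, 0, 0, 0]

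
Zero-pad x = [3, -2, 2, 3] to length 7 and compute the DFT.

Original 4-point DFT: [6, 1+5i, 4, 1-5i]
Zero-padded 7-point DFT provides frequency interpolation.

DFT_7([x, 0, ...]) = [6, -1.3949-1.6878i, 3.5136+5.1631i, 5.3814-0.4934i, 5.3814+0.4934i, 3.5136-5.1631i, -1.3949+1.6878i]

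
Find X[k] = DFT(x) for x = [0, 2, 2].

X[k] = Σ(n=0 to 2) x[n] · ω_3^(nk)
where ω_3 = e^(-2πi/3)

Computing each X[k]:
X[0] = 4
X[1] = -2
X[2] = -2

X = [4, -2, -2]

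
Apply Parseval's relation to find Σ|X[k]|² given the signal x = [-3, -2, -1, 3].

Parseval: Σ|x[n]|² = (1/N)Σ|X[k]|², so Σ|X[k]|² = N·Σ|x[n]|² = 4·23.0000

Σ|X[k]|² = N·Σ|x[n]|² = 4·23.0000 = 92.0000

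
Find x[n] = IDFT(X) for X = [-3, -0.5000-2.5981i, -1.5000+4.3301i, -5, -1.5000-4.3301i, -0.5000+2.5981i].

x[n] = (1/6) Σ(k=0 to 5) X[k] · e^(2πikn/6)

Computing each x[n]:
x[0] = -2
x[1] = 0
x[2] = 1
x[3] = 0
x[4] = -3
x[5] = 1

x = [-2, 0, 1, 0, -3, 1]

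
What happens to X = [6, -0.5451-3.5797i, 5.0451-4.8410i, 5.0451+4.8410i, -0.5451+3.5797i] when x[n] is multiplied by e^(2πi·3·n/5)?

Modulation property: DFT(ω_5^(-3n)·x[n]) = X[(k-3) mod 5], so circularly shift X by 3 positions.

X[k-3] = [5.0451-4.8410i, 5.0451+4.8410i, -0.5451+3.5797i, 6, -0.5451-3.5797i]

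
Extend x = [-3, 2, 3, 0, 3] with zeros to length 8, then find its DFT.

Original 5-point DFT: [5, -3.8820-0.8123i, -6.1180+3.4410i, -6.1180-3.4410i, -3.8820+0.8123i]
Zero-padded 8-point DFT provides frequency interpolation.

DFT_8([x, 0, ...]) = [5, -4.5858-4.4142i, -3-2i, -7.4142+1.5858i, 1, -7.4142-1.5858i, -3+2i, -4.5858+4.4142i]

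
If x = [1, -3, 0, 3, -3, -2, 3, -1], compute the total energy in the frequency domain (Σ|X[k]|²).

Parseval: Σ|x[n]|² = (1/N)Σ|X[k]|², so Σ|X[k]|² = N·Σ|x[n]|² = 8·42.0000

Σ|X[k]|² = N·Σ|x[n]|² = 8·42.0000 = 336.0000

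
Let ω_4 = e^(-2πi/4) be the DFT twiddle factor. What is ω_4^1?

ω_4^1 = e^(-2πi·1/4)
= cos(-2π·1/4) + i·sin(-2π·1/4)
= cos(-2π/4) + i·sin(-2π/4)

ω_4^1 = cos(-2π/4) + i·sin(-2π/4) = -1i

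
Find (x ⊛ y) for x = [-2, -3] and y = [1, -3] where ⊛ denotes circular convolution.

(x ⊛ y)[n] = Σ(m=0 to 1) x[m] · y[(n-m) mod 2]

Computing each output sample:
(x ⊛ y)[0] = 7
(x ⊛ y)[1] = 3

x ⊛ y = [7, 3]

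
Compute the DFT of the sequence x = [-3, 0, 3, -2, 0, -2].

X[k] = Σ(n=0 to 5) x[n] · ω_6^(nk)
where ω_6 = e^(-2πi/6)

Computing each X[k]:
X[0] = -4
X[1] = -3.5000-4.3301i
X[2] = -5.5000+0.8660i
X[3] = 4
X[4] = -5.5000-0.8660i
X[5] = -3.5000+4.3301i

X = [-4, -3.5000-4.3301i, -5.5000+0.8660i, 4, -5.5000-0.8660i, -3.5000+4.3301i]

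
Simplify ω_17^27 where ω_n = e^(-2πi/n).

Since ω_17^17 = 1, powers reduce modulo 17.
27 mod 17 = 10
So ω_17^27 = ω_17^10 = e^(-2πi·10/17)

ω_17^27 = ω_17^10 = -0.8502+0.5264i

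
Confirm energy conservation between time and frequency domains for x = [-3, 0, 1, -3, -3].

Time domain:
Σ|x[n]|² = |-3|² + |0|² + |1|² + |-3|² + |-3|² = 28.0000

Frequency domain:
(1/5)Σ|X[k]|² = (1/5)(|-8|² + |-2.3090-5.2043i|² + |-1.1910+2.0409i|² + |-1.1910-2.0409i|² + |-2.3090+5.2043i|²) = (1/5)·140.0000 = 28.0000

Both sides agree, confirming Parseval's theorem.

Σ|x[n]|² = (1/N)Σ|X[k]|² = 28.0000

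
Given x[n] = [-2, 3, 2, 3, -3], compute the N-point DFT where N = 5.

X[k] = Σ(n=0 to 4) x[n] · ω_5^(nk)
where ω_5 = e^(-2πi/5)

Computing each X[k]:
X[0] = 3
X[1] = -6.0451-5.1186i
X[2] = -0.4549-4.4778i
X[3] = -0.4549+4.4778i
X[4] = -6.0451+5.1186i

X = [3, -6.0451-5.1186i, -0.4549-4.4778i, -0.4549+4.4778i, -6.0451+5.1186i]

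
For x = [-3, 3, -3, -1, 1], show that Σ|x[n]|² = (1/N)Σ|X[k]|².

Time domain:
Σ|x[n]|² = |-3|² + |3|² + |-3|² + |-1|² + |1|² = 29.0000

Frequency domain:
(1/5)Σ|X[k]|² = (1/5)(|-3|² + |1.4721-0.7265i|² + |-7.4721-3.0777i|² + |-7.4721+3.0777i|² + |1.4721+0.7265i|²) = (1/5)·145.0000 = 29.0000

Both sides agree, confirming Parseval's theorem.

Σ|x[n]|² = (1/N)Σ|X[k]|² = 29.0000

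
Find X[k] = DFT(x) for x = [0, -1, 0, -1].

X[k] = Σ(n=0 to 3) x[n] · ω_4^(nk)
where ω_4 = e^(-2πi/4)

Computing each X[k]:
X[0] = -2
X[1] = 0
X[2] = 2
X[3] = 0

X = [-2, 0, 2, 0]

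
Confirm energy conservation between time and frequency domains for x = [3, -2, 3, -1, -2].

Time domain:
Σ|x[n]|² = |3|² + |-2|² + |3|² + |-1|² + |-2|² = 27.0000

Frequency domain:
(1/5)Σ|X[k]|² = (1/5)(|1|² + |0.1459-2.3511i|² + |6.8541+3.8042i|² + |6.8541-3.8042i|² + |0.1459+2.3511i|²) = (1/5)·135.0000 = 27.0000

Both sides agree, confirming Parseval's theorem.

Σ|x[n]|² = (1/N)Σ|X[k]|² = 27.0000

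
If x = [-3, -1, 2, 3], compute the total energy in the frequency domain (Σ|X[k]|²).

Parseval: Σ|x[n]|² = (1/N)Σ|X[k]|², so Σ|X[k]|² = N·Σ|x[n]|² = 4·23.0000

Σ|X[k]|² = N·Σ|x[n]|² = 4·23.0000 = 92.0000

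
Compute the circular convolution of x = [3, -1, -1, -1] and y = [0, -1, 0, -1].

(x ⊛ y)[n] = Σ(m=0 to 3) x[m] · y[(n-m) mod 4]

Computing each output sample:
(x ⊛ y)[0] = 2
(x ⊛ y)[1] = -2
(x ⊛ y)[2] = 2
(x ⊛ y)[3] = -2

x ⊛ y = [2, -2, 2, -2]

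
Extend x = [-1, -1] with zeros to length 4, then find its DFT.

Original 2-point DFT: [-2, 0]
Zero-padded 4-point DFT provides frequency interpolation.

DFT_4([x, 0, ...]) = [-2, -1+1i, 0, -1-1i]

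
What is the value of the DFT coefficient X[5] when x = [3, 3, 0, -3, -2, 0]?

X[5] = Σ(n=0 to 5) x[n] · ω_6^(5n) where ω_6 = e^(-2πi/6)
= (3)·ω_6^0 + (3)·ω_6^5 + (0)·ω_6^10 + (-3)·ω_6^15 + (-2)·ω_6^20 + (0)·ω_6^25

X[5] = 8.5000+4.3301i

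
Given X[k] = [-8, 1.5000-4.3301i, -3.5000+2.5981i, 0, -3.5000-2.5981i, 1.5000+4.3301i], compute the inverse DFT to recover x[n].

x[n] = (1/6) Σ(k=0 to 5) X[k] · e^(2πikn/6)

Computing each x[n]:
x[0] = -2
x[1] = 0
x[2] = 1
x[3] = -3
x[4] = -3
x[5] = -1

x = [-2, 0, 1, -3, -3, -1]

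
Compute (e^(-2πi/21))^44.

Since ω_21^21 = 1, powers reduce modulo 21.
44 mod 21 = 2
So ω_21^44 = ω_21^2 = e^(-2πi·2/21)

ω_21^44 = ω_21^2 = 0.8262-0.5633i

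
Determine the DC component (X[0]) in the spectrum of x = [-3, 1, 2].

X[0] = Σ(n=0 to 2) x[n] · ω_3^0 = Σ x[n]
= (-3) + (1) + (2)

X[0] = 0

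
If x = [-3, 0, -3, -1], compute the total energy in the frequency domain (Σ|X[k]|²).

Parseval: Σ|x[n]|² = (1/N)Σ|X[k]|², so Σ|X[k]|² = N·Σ|x[n]|² = 4·19.0000

Σ|X[k]|² = N·Σ|x[n]|² = 4·19.0000 = 76.0000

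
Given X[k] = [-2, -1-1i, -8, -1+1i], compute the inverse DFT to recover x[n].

x[n] = (1/4) Σ(k=0 to 3) X[k] · e^(2πikn/4)

Computing each x[n]:
x[0] = -3
x[1] = 2
x[2] = -2
x[3] = 1

x = [-3, 2, -2, 1]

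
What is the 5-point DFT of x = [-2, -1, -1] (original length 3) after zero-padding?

Original 3-point DFT: [-4, -1, -1]
Zero-padded 5-point DFT provides frequency interpolation.

DFT_5([x, 0, ...]) = [-4, -1.5000+1.5388i, -1.5000-0.3633i, -1.5000+0.3633i, -1.5000-1.5388i]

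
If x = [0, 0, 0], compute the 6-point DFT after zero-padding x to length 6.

Original 3-point DFT: [0, 0, 0]
Zero-padded 6-point DFT provides frequency interpolation.

DFT_6([x, 0, ...]) = [0, 0, 0, 0, 0, 0]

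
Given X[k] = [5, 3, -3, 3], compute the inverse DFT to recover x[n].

x[n] = (1/4) Σ(k=0 to 3) X[k] · e^(2πikn/4)

Computing each x[n]:
x[0] = 2
x[1] = 2
x[2] = -1
x[3] = 2

x = [2, 2, -1, 2]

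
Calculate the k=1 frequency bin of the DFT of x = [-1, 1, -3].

X[1] = Σ(n=0 to 2) x[n] · ω_3^(1n) where ω_3 = e^(-2πi/3)
= (-1)·ω_3^0 + (1)·ω_3^1 + (-3)·ω_3^2

X[1] = -3.4641i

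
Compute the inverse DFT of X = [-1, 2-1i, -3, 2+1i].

x[n] = (1/4) Σ(k=0 to 3) X[k] · e^(2πikn/4)

Computing each x[n]:
x[0] = 0
x[1] = 1
x[2] = -2
x[3] = 0

x = [0, 1, -2, 0]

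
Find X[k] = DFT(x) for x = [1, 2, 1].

X[k] = Σ(n=0 to 2) x[n] · ω_3^(nk)
where ω_3 = e^(-2πi/3)

Computing each X[k]:
X[0] = 4
X[1] = -0.5000-0.8660i
X[2] = -0.5000+0.8660i

X = [4, -0.5000-0.8660i, -0.5000+0.8660i]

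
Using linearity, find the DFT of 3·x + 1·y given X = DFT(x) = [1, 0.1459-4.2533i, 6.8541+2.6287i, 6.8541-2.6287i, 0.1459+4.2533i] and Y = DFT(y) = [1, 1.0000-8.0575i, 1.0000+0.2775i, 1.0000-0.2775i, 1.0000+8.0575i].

By linearity: DFT(3x + 1y) = 3·DFT(x) + 1·DFT(y)
= 3·[1, 0.1459-4.2533i, 6.8541+2.6287i, 6.8541-2.6287i, 0.1459+4.2533i] + 1·[1, 1.0000-8.0575i, 1.0000+0.2775i, 1.0000-0.2775i, 1.0000+8.0575i]

Computing element-wise:
Z[0] = 3·(1) + 1·(1) = 4
Z[1] = 3·(0.1459-4.2533i) + 1·(1.0000-8.0575i) = 1.4377-20.8174i
Z[2] = 3·(6.8541+2.6287i) + 1·(1.0000+0.2775i) = 21.5623+8.1636i
Z[3] = 3·(6.8541-2.6287i) + 1·(1.0000-0.2775i) = 21.5623-8.1636i
Z[4] = 3·(0.1459+4.2533i) + 1·(1.0000+8.0575i) = 1.4377+20.8174i

DFT(3x + 1y) = 3·X + 1·Y = [4, 1.4377-20.8174i, 21.5623+8.1636i, 21.5623-8.1636i, 1.4377+20.8174i]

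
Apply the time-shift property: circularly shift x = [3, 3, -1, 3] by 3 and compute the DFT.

Time shift by 3: X_shifted[k] = ω_4^(3k) · X[k]
Shifted x = [3, -1, 3, 3]

DFT(x[n-3]) = [8, 4i, 4, -4i]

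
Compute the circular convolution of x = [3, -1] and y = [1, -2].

(x ⊛ y)[n] = Σ(m=0 to 1) x[m] · y[(n-m) mod 2]

Computing each output sample:
(x ⊛ y)[0] = 5
(x ⊛ y)[1] = -7

x ⊛ y = [5, -7]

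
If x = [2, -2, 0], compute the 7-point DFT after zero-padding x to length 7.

Original 3-point DFT: [0, 3.0000+1.7321i, 3.0000-1.7321i]
Zero-padded 7-point DFT provides frequency interpolation.

DFT_7([x, 0, ...]) = [0, 0.7530+1.5637i, 2.4450+1.9499i, 3.8019+0.8678i, 3.8019-0.8678i, 2.4450-1.9499i, 0.7530-1.5637i]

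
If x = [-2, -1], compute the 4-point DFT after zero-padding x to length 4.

Original 2-point DFT: [-3, -1]
Zero-padded 4-point DFT provides frequency interpolation.

DFT_4([x, 0, ...]) = [-3, -2+1i, -1, -2-1i]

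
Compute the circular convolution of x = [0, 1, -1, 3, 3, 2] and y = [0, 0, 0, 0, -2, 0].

(x ⊛ y)[n] = Σ(m=0 to 5) x[m] · y[(n-m) mod 6]

Computing each output sample:
(x ⊛ y)[0] = 2
(x ⊛ y)[1] = -6
(x ⊛ y)[2] = -6
(x ⊛ y)[3] = -4
(x ⊛ y)[4] = 0
(x ⊛ y)[5] = -2

x ⊛ y = [2, -6, -6, -4, 0, -2]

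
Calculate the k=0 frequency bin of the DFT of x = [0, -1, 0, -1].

X[0] = Σ(n=0 to 3) x[n] · ω_4^0 = Σ x[n]
= (0) + (-1) + (0) + (-1)

X[0] = -2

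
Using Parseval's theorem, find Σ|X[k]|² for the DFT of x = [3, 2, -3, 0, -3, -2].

Parseval: Σ|x[n]|² = (1/N)Σ|X[k]|², so Σ|X[k]|² = N·Σ|x[n]|² = 6·35.0000

Σ|X[k]|² = N·Σ|x[n]|² = 6·35.0000 = 210.0000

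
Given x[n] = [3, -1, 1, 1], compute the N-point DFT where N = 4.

X[k] = Σ(n=0 to 3) x[n] · ω_4^(nk)
where ω_4 = e^(-2πi/4)

Computing each X[k]:
X[0] = 4
X[1] = 2+2i
X[2] = 4
X[3] = 2-2i

X = [4, 2+2i, 4, 2-2i]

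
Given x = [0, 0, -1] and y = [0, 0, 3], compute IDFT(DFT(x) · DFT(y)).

(x ⊛ y)[n] = Σ(m=0 to 2) x[m] · y[(n-m) mod 3]

Computing each output sample:
(x ⊛ y)[0] = 0
(x ⊛ y)[1] = -3
(x ⊛ y)[2] = 0

x ⊛ y = [0, -3, 0]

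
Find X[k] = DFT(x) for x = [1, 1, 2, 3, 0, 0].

X[k] = Σ(n=0 to 5) x[n] · ω_6^(nk)
where ω_6 = e^(-2πi/6)

Computing each X[k]:
X[0] = 7
X[1] = -2.5000-2.5981i
X[2] = 2.5000+0.8660i
X[3] = -1
X[4] = 2.5000-0.8660i
X[5] = -2.5000+2.5981i

X = [7, -2.5000-2.5981i, 2.5000+0.8660i, -1, 2.5000-0.8660i, -2.5000+2.5981i]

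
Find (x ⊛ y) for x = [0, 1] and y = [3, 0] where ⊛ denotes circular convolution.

(x ⊛ y)[n] = Σ(m=0 to 1) x[m] · y[(n-m) mod 2]

Computing each output sample:
(x ⊛ y)[0] = 0
(x ⊛ y)[1] = 3

x ⊛ y = [0, 3]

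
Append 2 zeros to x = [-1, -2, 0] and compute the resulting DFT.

Original 3-point DFT: [-3, 1.7321i, -1.7321i]
Zero-padded 5-point DFT provides frequency interpolation.

DFT_5([x, 0, ...]) = [-3, -1.6180+1.9021i, 0.6180+1.1756i, 0.6180-1.1756i, -1.6180-1.9021i]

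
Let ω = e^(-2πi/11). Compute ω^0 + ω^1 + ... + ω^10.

Sum of all nth roots of unity equals 0 for n > 1 (geometric series with r ≠ 1).

0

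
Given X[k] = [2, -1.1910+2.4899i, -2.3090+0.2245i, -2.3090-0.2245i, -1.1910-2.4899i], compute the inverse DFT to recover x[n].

x[n] = (1/5) Σ(k=0 to 4) X[k] · e^(2πikn/5)

Computing each x[n]:
x[0] = -1
x[1] = 0
x[2] = 0
x[3] = 1
x[4] = 2

x = [-1, 0, 0, 1, 2]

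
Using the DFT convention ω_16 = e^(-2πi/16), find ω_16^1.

ω_16^1 = e^(-2πi·1/16)
= cos(-2π·1/16) + i·sin(-2π·1/16)
= cos(-2π/16) + i·sin(-2π/16)

ω_16^1 = cos(-2π/16) + i·sin(-2π/16) = 0.9239-0.3827i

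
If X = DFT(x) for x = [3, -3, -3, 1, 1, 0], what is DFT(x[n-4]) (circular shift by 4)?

Time shift by 4: X_shifted[k] = ω_6^(4k) · X[k]
Shifted x = [-3, 1, 1, 0, 3, -3]

DFT(x[n-4]) = [-1, -6.0000-1.7321i, -4.0000-5.1962i, 3, -4.0000+5.1962i, -6.0000+1.7321i]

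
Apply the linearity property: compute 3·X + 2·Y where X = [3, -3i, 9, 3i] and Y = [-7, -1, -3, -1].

By linearity: DFT(3x + 2y) = 3·DFT(x) + 2·DFT(y)
= 3·[3, -3i, 9, 3i] + 2·[-7, -1, -3, -1]

Computing element-wise:
Z[0] = 3·(3) + 2·(-7) = -5
Z[1] = 3·(-3i) + 2·(-1) = -2-9i
Z[2] = 3·(9) + 2·(-3) = 21
Z[3] = 3·(3i) + 2·(-1) = -2+9i

DFT(3x + 2y) = 3·X + 2·Y = [-5, -2-9i, 21, -2+9i]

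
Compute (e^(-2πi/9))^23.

Since ω_9^9 = 1, powers reduce modulo 9.
23 mod 9 = 5
So ω_9^23 = ω_9^5 = e^(-2πi·5/9)

ω_9^23 = ω_9^5 = -0.9397+0.3420i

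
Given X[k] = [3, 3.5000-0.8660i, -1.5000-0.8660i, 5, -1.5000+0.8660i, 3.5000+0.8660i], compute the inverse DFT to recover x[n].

x[n] = (1/6) Σ(k=0 to 5) X[k] · e^(2πikn/6)

Computing each x[n]:
x[0] = 2
x[1] = 1
x[2] = 1
x[3] = -2
x[4] = 1
x[5] = 0

x = [2, 1, 1, -2, 1, 0]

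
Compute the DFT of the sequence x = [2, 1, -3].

X[k] = Σ(n=0 to 2) x[n] · ω_3^(nk)
where ω_3 = e^(-2πi/3)

Computing each X[k]:
X[0] = 0
X[1] = 3.0000-3.4641i
X[2] = 3.0000+3.4641i

X = [0, 3.0000-3.4641i, 3.0000+3.4641i]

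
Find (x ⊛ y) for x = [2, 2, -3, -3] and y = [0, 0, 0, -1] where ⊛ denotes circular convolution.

(x ⊛ y)[n] = Σ(m=0 to 3) x[m] · y[(n-m) mod 4]

Computing each output sample:
(x ⊛ y)[0] = -2
(x ⊛ y)[1] = 3
(x ⊛ y)[2] = 3
(x ⊛ y)[3] = -2

x ⊛ y = [-2, 3, 3, -2]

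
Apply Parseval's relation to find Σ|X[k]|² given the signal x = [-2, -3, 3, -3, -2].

Parseval: Σ|x[n]|² = (1/N)Σ|X[k]|², so Σ|X[k]|² = N·Σ|x[n]|² = 5·35.0000

Σ|X[k]|² = N·Σ|x[n]|² = 5·35.0000 = 175.0000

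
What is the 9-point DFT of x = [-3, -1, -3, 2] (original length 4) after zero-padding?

Original 4-point DFT: [-5, 3i, -7, -3i]
Zero-padded 9-point DFT provides frequency interpolation.

DFT_9([x, 0, ...]) = [-5, -5.2870+1.8652i, -1.3546+3.7429i, 1.0000-1.7321i, -5.3584-3.3184i, -5.3584+3.3184i, 1.0000+1.7321i, -1.3546-3.7429i, -5.2870-1.8652i]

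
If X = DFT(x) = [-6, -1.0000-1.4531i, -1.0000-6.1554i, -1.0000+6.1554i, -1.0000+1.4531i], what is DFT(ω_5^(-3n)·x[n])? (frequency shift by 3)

Modulation property: DFT(ω_5^(-3n)·x[n]) = X[(k-3) mod 5], so circularly shift X by 3 positions.

X[k-3] = [-1.0000-6.1554i, -1.0000+6.1554i, -1.0000+1.4531i, -6, -1.0000-1.4531i]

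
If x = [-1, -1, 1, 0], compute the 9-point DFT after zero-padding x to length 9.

Original 4-point DFT: [-1, -2+1i, 1, -2-1i]
Zero-padded 9-point DFT provides frequency interpolation.

DFT_9([x, 0, ...]) = [-1, -1.5924-0.3420i, -2.1133+0.6428i, -1.0000+1.7321i, 0.7057+0.9848i, 0.7057-0.9848i, -1.0000-1.7321i, -2.1133-0.6428i, -1.5924+0.3420i]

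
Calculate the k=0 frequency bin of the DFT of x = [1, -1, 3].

X[0] = Σ(n=0 to 2) x[n] · ω_3^0 = Σ x[n]
= (1) + (-1) + (3)

X[0] = 3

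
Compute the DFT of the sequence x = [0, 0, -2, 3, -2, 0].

X[k] = Σ(n=0 to 5) x[n] · ω_6^(nk)
where ω_6 = e^(-2πi/6)

Computing each X[k]:
X[0] = -1
X[1] = -1
X[2] = 5
X[3] = -7
X[4] = 5
X[5] = -1

X = [-1, -1, 5, -7, 5, -1]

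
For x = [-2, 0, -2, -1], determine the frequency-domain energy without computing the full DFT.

Parseval: Σ|x[n]|² = (1/N)Σ|X[k]|², so Σ|X[k]|² = N·Σ|x[n]|² = 4·9.0000

Σ|X[k]|² = N·Σ|x[n]|² = 4·9.0000 = 36.0000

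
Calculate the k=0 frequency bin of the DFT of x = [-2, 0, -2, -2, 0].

X[0] = Σ(n=0 to 4) x[n] · ω_5^0 = Σ x[n]
= (-2) + (0) + (-2) + (-2) + (0)

X[0] = -6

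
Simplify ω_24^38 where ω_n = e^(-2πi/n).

Since ω_24^24 = 1, powers reduce modulo 24.
38 mod 24 = 14
So ω_24^38 = ω_24^14 = e^(-2πi·14/24)

ω_24^38 = ω_24^14 = -0.8660+0.5000i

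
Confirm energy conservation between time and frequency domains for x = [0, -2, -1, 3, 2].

Time domain:
Σ|x[n]|² = |0|² + |-2|² + |-1|² + |3|² + |2|² = 18.0000

Frequency domain:
(1/5)Σ|X[k]|² = (1/5)(|2|² + |-1.6180+6.1554i|² + |0.6180-1.4531i|² + |0.6180+1.4531i|² + |-1.6180-6.1554i|²) = (1/5)·90.0000 = 18.0000

Both sides agree, confirming Parseval's theorem.

Σ|x[n]|² = (1/N)Σ|X[k]|² = 18.0000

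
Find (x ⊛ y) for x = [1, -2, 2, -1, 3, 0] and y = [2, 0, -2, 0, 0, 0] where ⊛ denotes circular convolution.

(x ⊛ y)[n] = Σ(m=0 to 5) x[m] · y[(n-m) mod 6]

Computing each output sample:
(x ⊛ y)[0] = -4
(x ⊛ y)[1] = -4
(x ⊛ y)[2] = 2
(x ⊛ y)[3] = 2
(x ⊛ y)[4] = 2
(x ⊛ y)[5] = 2

x ⊛ y = [-4, -4, 2, 2, 2, 2]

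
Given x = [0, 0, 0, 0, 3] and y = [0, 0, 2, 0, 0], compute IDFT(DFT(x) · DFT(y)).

(x ⊛ y)[n] = Σ(m=0 to 4) x[m] · y[(n-m) mod 5]

Computing each output sample:
(x ⊛ y)[0] = 0
(x ⊛ y)[1] = 6
(x ⊛ y)[2] = 0
(x ⊛ y)[3] = 0
(x ⊛ y)[4] = 0

x ⊛ y = [0, 6, 0, 0, 0]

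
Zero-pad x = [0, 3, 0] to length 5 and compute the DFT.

Original 3-point DFT: [3, -1.5000-2.5981i, -1.5000+2.5981i]
Zero-padded 5-point DFT provides frequency interpolation.

DFT_5([x, 0, ...]) = [3, 0.9271-2.8532i, -2.4271-1.7634i, -2.4271+1.7634i, 0.9271+2.8532i]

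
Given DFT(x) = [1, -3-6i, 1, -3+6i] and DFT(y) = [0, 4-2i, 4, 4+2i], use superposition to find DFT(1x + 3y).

By linearity: DFT(1x + 3y) = 1·DFT(x) + 3·DFT(y)
= 1·[1, -3-6i, 1, -3+6i] + 3·[0, 4-2i, 4, 4+2i]

Computing element-wise:
Z[0] = 1·(1) + 3·(0) = 1
Z[1] = 1·(-3-6i) + 3·(4-2i) = 9-12i
Z[2] = 1·(1) + 3·(4) = 13
Z[3] = 1·(-3+6i) + 3·(4+2i) = 9+12i

DFT(1x + 3y) = 1·X + 3·Y = [1, 9-12i, 13, 9+12i]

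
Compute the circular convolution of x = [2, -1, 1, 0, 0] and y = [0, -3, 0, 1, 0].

(x ⊛ y)[n] = Σ(m=0 to 4) x[m] · y[(n-m) mod 5]

Computing each output sample:
(x ⊛ y)[0] = 1
(x ⊛ y)[1] = -6
(x ⊛ y)[2] = 3
(x ⊛ y)[3] = -1
(x ⊛ y)[4] = -1

x ⊛ y = [1, -6, 3, -1, -1]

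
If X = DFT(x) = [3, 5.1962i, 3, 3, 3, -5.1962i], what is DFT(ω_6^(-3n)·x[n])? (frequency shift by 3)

Modulation property: DFT(ω_6^(-3n)·x[n]) = X[(k-3) mod 6], so circularly shift X by 3 positions.

X[k-3] = [3, 3, -5.1962i, 3, 5.1962i, 3]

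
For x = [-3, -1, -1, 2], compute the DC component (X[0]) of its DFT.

X[0] = Σ(n=0 to 3) x[n] · ω_4^0 = Σ x[n]
= (-3) + (-1) + (-1) + (2)

X[0] = -3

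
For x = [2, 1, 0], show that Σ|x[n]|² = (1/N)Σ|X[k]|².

Time domain:
Σ|x[n]|² = |2|² + |1|² + |0|² = 5.0000

Frequency domain:
(1/3)Σ|X[k]|² = (1/3)(|3|² + |1.5000-0.8660i|² + |1.5000+0.8660i|²) = (1/3)·15.0000 = 5.0000

Both sides agree, confirming Parseval's theorem.

Σ|x[n]|² = (1/N)Σ|X[k]|² = 5.0000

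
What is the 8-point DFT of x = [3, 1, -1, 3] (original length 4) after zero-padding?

Original 4-point DFT: [6, 4+2i, -2, 4-2i]
Zero-padded 8-point DFT provides frequency interpolation.

DFT_8([x, 0, ...]) = [6, 1.5858-1.8284i, 4+2i, 4.4142-3.8284i, -2, 4.4142+3.8284i, 4-2i, 1.5858+1.8284i]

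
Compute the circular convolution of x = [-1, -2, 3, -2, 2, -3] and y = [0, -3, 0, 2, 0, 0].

(x ⊛ y)[n] = Σ(m=0 to 5) x[m] · y[(n-m) mod 6]

Computing each output sample:
(x ⊛ y)[0] = 5
(x ⊛ y)[1] = 7
(x ⊛ y)[2] = 0
(x ⊛ y)[3] = -11
(x ⊛ y)[4] = 2
(x ⊛ y)[5] = 0

x ⊛ y = [5, 7, 0, -11, 2, 0]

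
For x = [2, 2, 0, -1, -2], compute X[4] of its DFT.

X[4] = Σ(n=0 to 4) x[n] · ω_5^(4n) where ω_5 = e^(-2πi/5)
= (2)·ω_5^0 + (2)·ω_5^4 + (0)·ω_5^8 + (-1)·ω_5^12 + (-2)·ω_5^16

X[4] = 2.8090+4.3920i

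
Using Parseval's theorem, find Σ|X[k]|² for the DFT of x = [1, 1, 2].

Parseval: Σ|x[n]|² = (1/N)Σ|X[k]|², so Σ|X[k]|² = N·Σ|x[n]|² = 3·6.0000

Σ|X[k]|² = N·Σ|x[n]|² = 3·6.0000 = 18.0000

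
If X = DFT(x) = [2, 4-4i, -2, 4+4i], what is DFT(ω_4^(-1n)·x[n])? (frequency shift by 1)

Modulation property: DFT(ω_4^(-1n)·x[n]) = X[(k-1) mod 4], so circularly shift X by 1 positions.

X[k-1] = [4+4i, 2, 4-4i, -2]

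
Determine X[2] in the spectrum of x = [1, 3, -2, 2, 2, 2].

X[2] = Σ(n=0 to 5) x[n] · ω_6^(2n) where ω_6 = e^(-2πi/6)
= (1)·ω_6^0 + (3)·ω_6^2 + (-2)·ω_6^4 + (2)·ω_6^6 + (2)·ω_6^8 + (2)·ω_6^10

X[2] = 0.5000-4.3301i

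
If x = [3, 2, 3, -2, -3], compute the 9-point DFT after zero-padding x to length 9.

Original 5-point DFT: [3, 1.8820-7.6942i, 4.1180+1.8164i, 4.1180-1.8164i, 1.8820+7.6942i]
Zero-padded 9-point DFT provides frequency interpolation.

DFT_9([x, 0, ...]) = [3, 8.8721-1.4819i, -0.7699-6.6561i, 3.4641i, 3.8978+0.0220i, 3.8978-0.0220i, -3.4641i, -0.7699+6.6561i, 8.8721+1.4819i]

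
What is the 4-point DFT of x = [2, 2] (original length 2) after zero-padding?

Original 2-point DFT: [4, 0]
Zero-padded 4-point DFT provides frequency interpolation.

DFT_4([x, 0, ...]) = [4, 2-2i, 0, 2+2i]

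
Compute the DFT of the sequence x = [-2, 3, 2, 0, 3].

X[k] = Σ(n=0 to 4) x[n] · ω_5^(nk)
where ω_5 = e^(-2πi/5)

Computing each X[k]:
X[0] = 6
X[1] = -1.7639-1.1756i
X[2] = -6.2361+1.9021i
X[3] = -6.2361-1.9021i
X[4] = -1.7639+1.1756i

X = [6, -1.7639-1.1756i, -6.2361+1.9021i, -6.2361-1.9021i, -1.7639+1.1756i]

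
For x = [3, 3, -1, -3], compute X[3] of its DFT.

X[3] = Σ(n=0 to 3) x[n] · ω_4^(3n) where ω_4 = e^(-2πi/4)
= (3)·ω_4^0 + (3)·ω_4^3 + (-1)·ω_4^6 + (-3)·ω_4^9

X[3] = 4+6i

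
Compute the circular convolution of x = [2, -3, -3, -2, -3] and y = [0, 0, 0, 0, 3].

(x ⊛ y)[n] = Σ(m=0 to 4) x[m] · y[(n-m) mod 5]

Computing each output sample:
(x ⊛ y)[0] = -9
(x ⊛ y)[1] = -9
(x ⊛ y)[2] = -6
(x ⊛ y)[3] = -9
(x ⊛ y)[4] = 6

x ⊛ y = [-9, -9, -6, -9, 6]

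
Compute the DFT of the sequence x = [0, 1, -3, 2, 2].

X[k] = Σ(n=0 to 4) x[n] · ω_5^(nk)
where ω_5 = e^(-2πi/5)

Computing each X[k]:
X[0] = 2
X[1] = 1.7361+3.8900i
X[2] = -2.7361-4.1675i
X[3] = -2.7361+4.1675i
X[4] = 1.7361-3.8900i

X = [2, 1.7361+3.8900i, -2.7361-4.1675i, -2.7361+4.1675i, 1.7361-3.8900i]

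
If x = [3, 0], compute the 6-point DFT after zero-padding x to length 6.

Original 2-point DFT: [3, 3]
Zero-padded 6-point DFT provides frequency interpolation.

DFT_6([x, 0, ...]) = [3, 3, 3, 3, 3, 3]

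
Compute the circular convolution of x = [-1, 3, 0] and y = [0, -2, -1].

(x ⊛ y)[n] = Σ(m=0 to 2) x[m] · y[(n-m) mod 3]

Computing each output sample:
(x ⊛ y)[0] = -3
(x ⊛ y)[1] = 2
(x ⊛ y)[2] = -5

x ⊛ y = [-3, 2, -5]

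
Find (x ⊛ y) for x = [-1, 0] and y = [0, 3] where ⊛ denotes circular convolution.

(x ⊛ y)[n] = Σ(m=0 to 1) x[m] · y[(n-m) mod 2]

Computing each output sample:
(x ⊛ y)[0] = 0
(x ⊛ y)[1] = -3

x ⊛ y = [0, -3]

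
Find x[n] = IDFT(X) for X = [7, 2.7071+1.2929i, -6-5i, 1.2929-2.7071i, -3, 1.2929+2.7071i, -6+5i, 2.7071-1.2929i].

x[n] = (1/8) Σ(k=0 to 7) X[k] · e^(2πikn/8)

Computing each x[n]:
x[0] = 0
x[1] = 3
x[2] = 1
x[3] = 0
x[4] = -2
x[5] = 2
x[6] = 3
x[7] = 0

x = [0, 3, 1, 0, -2, 2, 3, 0]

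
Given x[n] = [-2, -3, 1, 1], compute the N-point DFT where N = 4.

X[k] = Σ(n=0 to 3) x[n] · ω_4^(nk)
where ω_4 = e^(-2πi/4)

Computing each X[k]:
X[0] = -3
X[1] = -3+4i
X[2] = 1
X[3] = -3-4i

X = [-3, -3+4i, 1, -3-4i]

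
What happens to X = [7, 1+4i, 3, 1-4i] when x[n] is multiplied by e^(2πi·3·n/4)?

Modulation property: DFT(ω_4^(-3n)·x[n]) = X[(k-3) mod 4], so circularly shift X by 3 positions.

X[k-3] = [1+4i, 3, 1-4i, 7]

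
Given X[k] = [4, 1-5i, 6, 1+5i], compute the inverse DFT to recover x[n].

x[n] = (1/4) Σ(k=0 to 3) X[k] · e^(2πikn/4)

Computing each x[n]:
x[0] = 3
x[1] = 2
x[2] = 2
x[3] = -3

x = [3, 2, 2, -3]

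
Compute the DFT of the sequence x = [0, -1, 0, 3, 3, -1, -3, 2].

X[k] = Σ(n=0 to 7) x[n] · ω_8^(nk)
where ω_8 = e^(-2πi/8)

Computing each X[k]:
X[0] = 3
X[1] = -3.7071-3.7071i
X[2] = 6+7i
X[3] = -2.2929+2.2929i
X[4] = -3
X[5] = -2.2929-2.2929i
X[6] = 6-7i
X[7] = -3.7071+3.7071i

X = [3, -3.7071-3.7071i, 6+7i, -2.2929+2.2929i, -3, -2.2929-2.2929i, 6-7i, -3.7071+3.7071i]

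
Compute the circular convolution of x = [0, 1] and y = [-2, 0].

(x ⊛ y)[n] = Σ(m=0 to 1) x[m] · y[(n-m) mod 2]

Computing each output sample:
(x ⊛ y)[0] = 0
(x ⊛ y)[1] = -2

x ⊛ y = [0, -2]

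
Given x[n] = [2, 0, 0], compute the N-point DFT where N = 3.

X[k] = Σ(n=0 to 2) x[n] · ω_3^(nk)
where ω_3 = e^(-2πi/3)

Computing each X[k]:
X[0] = 2
X[1] = 2
X[2] = 2

X = [2, 2, 2]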